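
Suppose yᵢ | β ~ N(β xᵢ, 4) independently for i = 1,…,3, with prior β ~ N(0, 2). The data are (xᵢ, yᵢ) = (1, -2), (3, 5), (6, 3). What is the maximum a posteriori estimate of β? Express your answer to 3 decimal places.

β̂_MAP = 0.646

log p(β | y) = −Σ(yᵢ − βxᵢ)²/(2·4) − β²/(2·2) + const.
Setting the derivative to zero: Σxᵢ(yᵢ − βxᵢ)/4 − β/2 = 0, so β = Σxᵢyᵢ / (Σxᵢ² + σ²/τ²).
Σxᵢyᵢ = 1·(-2) + 3·5 + 6·3 = 31; Σxᵢ² = 46; σ²/τ² = 2.
β̂_MAP = 31 / (46 + 2) = 31/48 ≈ 0.646.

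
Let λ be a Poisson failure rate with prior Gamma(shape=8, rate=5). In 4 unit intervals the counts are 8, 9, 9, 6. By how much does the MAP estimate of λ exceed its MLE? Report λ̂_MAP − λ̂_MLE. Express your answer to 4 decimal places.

Σxᵢ = 32. Posterior is Gamma(40, 9); MAP = (40−1)/9 = 39/9 ≈ 4.33333.
MLE = x̄ = 32/4 ≈ 8.00000.
Difference = 39/9 − 32/4 = -11/3 ≈ -3.6667.

MAP − MLE = -3.6667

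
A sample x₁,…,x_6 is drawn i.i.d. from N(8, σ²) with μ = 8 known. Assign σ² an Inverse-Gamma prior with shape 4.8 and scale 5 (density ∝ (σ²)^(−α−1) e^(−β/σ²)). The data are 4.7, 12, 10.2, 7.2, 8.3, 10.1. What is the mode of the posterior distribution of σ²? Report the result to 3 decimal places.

Sum of squared deviations about the known mean: SS = (4.7−8)² + (12−8)² + (10.2−8)² + (7.2−8)² + (8.3−8)² + (10.1−8)² = 36.87.
The Normal likelihood contributes (σ²)^(−n/2) exp(−SS/(2σ²)), so the posterior is Inverse-Gamma(α + n/2, β + SS/2) = Inverse-Gamma(7.8, 23.435).
The mode of Inverse-Gamma(a, b) is b/(a+1) = 23.435/8.8 ≈ 2.663.

σ̂²_MAP = 2.663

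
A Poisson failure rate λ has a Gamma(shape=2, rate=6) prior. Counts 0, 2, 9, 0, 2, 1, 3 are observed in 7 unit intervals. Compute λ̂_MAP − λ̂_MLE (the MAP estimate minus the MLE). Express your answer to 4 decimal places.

Σxᵢ = 17. Posterior is Gamma(19, 13); MAP = (19−1)/13 = 18/13 ≈ 1.38462.
MLE = x̄ = 17/7 ≈ 2.42857.
Difference = 18/13 − 17/7 = -95/91 ≈ -1.0440.

MAP − MLE = -1.0440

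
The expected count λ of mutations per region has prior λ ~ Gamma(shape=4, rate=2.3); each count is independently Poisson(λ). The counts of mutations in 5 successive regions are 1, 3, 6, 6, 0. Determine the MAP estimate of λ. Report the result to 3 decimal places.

Σxᵢ = 1+3+6+6+0 = 16, with n = 5.
Posterior ∝ λ^3e^(−2.3λ) · λ^16e^(−5λ) = λ^19e^(−7.3λ), i.e. Gamma(shape=20, rate=7.3).
The mode of a Gamma(a, b) with a ≥ 1 (shape–rate) is (a−1)/b = 19/7.3 ≈ 2.603.

λ̂_MAP = 2.603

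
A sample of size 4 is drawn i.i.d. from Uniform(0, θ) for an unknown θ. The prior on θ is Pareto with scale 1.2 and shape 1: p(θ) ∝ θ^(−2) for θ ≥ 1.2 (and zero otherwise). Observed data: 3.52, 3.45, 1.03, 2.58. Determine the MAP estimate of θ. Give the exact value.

The Uniform(0, θ) likelihood is θ^(−n) for θ ≥ max(xᵢ), zero otherwise. Here max(xᵢ) = 3.52.
Posterior ∝ θ^(−2) · θ^(−4) = θ^(−6) on θ ≥ max(1.2, 3.52) = 3.52.
This density is strictly decreasing in θ, so the posterior mode lies at the lower boundary of the support.

θ̂_MAP = 3.52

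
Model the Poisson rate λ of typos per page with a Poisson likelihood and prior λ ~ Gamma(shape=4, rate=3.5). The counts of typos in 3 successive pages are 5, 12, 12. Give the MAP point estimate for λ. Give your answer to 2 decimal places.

λ̂_MAP = 4.92

Σxᵢ = 5+12+12 = 29, with n = 3.
Posterior ∝ λ^3e^(−3.5λ) · λ^29e^(−3λ) = λ^32e^(−6.5λ), i.e. Gamma(shape=33, rate=6.5).
The mode of a Gamma(a, b) with a ≥ 1 (shape–rate) is (a−1)/b = 32/6.5 ≈ 4.92.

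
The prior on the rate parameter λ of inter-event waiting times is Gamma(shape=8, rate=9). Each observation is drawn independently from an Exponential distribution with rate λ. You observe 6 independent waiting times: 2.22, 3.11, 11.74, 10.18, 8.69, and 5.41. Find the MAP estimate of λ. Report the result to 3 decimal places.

λ̂_MAP = 0.258

The Exponential(rate=λ) likelihood is ∝ λ^n e^(−λΣtᵢ). Here n = 6 and Σtᵢ = 2.22 + 3.11 + 11.74 + 10.18 + 8.69 + 5.41 = 41.35.
Posterior ∝ λ^7e^(−9λ) · λ^6e^(−41.35λ) = λ^13e^(−50.35λ), i.e. Gamma(14, 50.35).
Mode = (a−1)/b = 13/50.35 ≈ 0.258.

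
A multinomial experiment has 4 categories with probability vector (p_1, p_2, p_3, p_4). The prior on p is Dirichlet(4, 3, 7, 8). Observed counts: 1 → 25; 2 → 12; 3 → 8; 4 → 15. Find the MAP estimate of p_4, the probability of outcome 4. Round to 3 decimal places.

The posterior is Dirichlet(αᵢ + nᵢ) = Dirichlet(29, 15, 15, 23).
For a Dirichlet(a₁,…,a_K) with all aᵢ > 1, the mode has j-th component (aⱼ − 1)/(Σaᵢ − K).
Here Σaᵢ = 82 and K = 4, so p_4 = (23 − 1)/(82 − 4) = 22/78 ≈ 0.282.

MAP estimate: 0.282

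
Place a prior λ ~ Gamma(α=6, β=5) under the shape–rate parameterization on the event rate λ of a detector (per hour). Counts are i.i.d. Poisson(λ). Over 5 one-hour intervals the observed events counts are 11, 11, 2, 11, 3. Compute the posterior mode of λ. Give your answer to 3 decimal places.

λ̂_MAP = 4.300

Σxᵢ = 11+11+2+11+3 = 38, with n = 5.
Posterior ∝ λ^5e^(−5λ) · λ^38e^(−5λ) = λ^43e^(−10λ), i.e. Gamma(shape=44, rate=10).
The mode of a Gamma(a, b) with a ≥ 1 (shape–rate) is (a−1)/b = 43/10 ≈ 4.300.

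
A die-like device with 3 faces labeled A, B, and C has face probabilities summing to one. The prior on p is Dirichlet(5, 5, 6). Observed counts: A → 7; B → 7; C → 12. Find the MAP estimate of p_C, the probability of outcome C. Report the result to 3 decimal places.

MAP estimate of p_C = 0.436

The posterior is Dirichlet(αᵢ + nᵢ) = Dirichlet(12, 12, 18).
For a Dirichlet(a₁,…,a_K) with all aᵢ > 1, the mode has j-th component (aⱼ − 1)/(Σaᵢ − K).
Here Σaᵢ = 42 and K = 3, so p_C = (18 − 1)/(42 − 3) = 17/39 ≈ 0.436.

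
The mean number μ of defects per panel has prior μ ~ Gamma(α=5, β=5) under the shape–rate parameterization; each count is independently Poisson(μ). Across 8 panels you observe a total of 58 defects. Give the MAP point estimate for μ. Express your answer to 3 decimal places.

μ̂_MAP = 4.769

Σxᵢ = 58, n = 8.
Posterior ∝ μ^4e^(−5μ) · μ^58e^(−8μ) = μ^62e^(−13μ), i.e. Gamma(shape=63, rate=13).
The mode of a Gamma(a, b) with a ≥ 1 (shape–rate) is (a−1)/b = 62/13 ≈ 4.769.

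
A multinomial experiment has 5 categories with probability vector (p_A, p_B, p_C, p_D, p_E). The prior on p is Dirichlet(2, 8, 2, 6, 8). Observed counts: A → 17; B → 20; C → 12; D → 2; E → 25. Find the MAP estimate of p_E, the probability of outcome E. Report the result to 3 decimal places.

The posterior is Dirichlet(αᵢ + nᵢ) = Dirichlet(19, 28, 14, 8, 33).
For a Dirichlet(a₁,…,a_K) with all aᵢ > 1, the mode has j-th component (aⱼ − 1)/(Σaᵢ − K).
Here Σaᵢ = 102 and K = 5, so p_E = (33 − 1)/(102 − 5) = 32/97 ≈ 0.330.

MAP estimate of p_E = 0.330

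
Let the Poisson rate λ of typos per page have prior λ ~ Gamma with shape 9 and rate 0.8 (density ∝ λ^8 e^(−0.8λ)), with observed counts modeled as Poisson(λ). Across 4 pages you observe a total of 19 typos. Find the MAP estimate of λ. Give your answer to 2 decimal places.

Σxᵢ = 19, n = 4.
Posterior ∝ λ^8e^(−0.8λ) · λ^19e^(−4λ) = λ^27e^(−4.8λ), i.e. Gamma(shape=28, rate=4.8).
The mode of a Gamma(a, b) with a ≥ 1 (shape–rate) is (a−1)/b = 27/4.8 ≈ 5.63.

λ̂_MAP = 5.63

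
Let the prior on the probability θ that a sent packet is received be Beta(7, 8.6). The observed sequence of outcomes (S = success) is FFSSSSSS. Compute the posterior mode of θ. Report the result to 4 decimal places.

θ̂_MAP = 0.5556

Prior: Beta(7, 8.6).
Data: 6 successes in 8 trials (from the sequence). The binomial likelihood contributes θ^6(1−θ)^2, so the posterior is Beta(7+6, 8.6+2) = Beta(13, 10.6).
For Beta(a, b) with a, b > 1 the mode is (a−1)/(a+b−2) = 12/21.6 ≈ 0.5556.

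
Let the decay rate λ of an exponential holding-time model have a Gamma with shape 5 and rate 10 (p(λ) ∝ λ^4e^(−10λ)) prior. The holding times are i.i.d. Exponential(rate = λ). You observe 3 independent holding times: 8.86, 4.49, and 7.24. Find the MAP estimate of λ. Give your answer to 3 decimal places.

λ̂_MAP = 0.229

The Exponential(rate=λ) likelihood is ∝ λ^n e^(−λΣtᵢ). Here n = 3 and Σtᵢ = 8.86 + 4.49 + 7.24 = 20.59.
Posterior ∝ λ^4e^(−10λ) · λ^3e^(−20.59λ) = λ^7e^(−30.59λ), i.e. Gamma(8, 30.59).
Mode = (a−1)/b = 7/30.59 ≈ 0.229.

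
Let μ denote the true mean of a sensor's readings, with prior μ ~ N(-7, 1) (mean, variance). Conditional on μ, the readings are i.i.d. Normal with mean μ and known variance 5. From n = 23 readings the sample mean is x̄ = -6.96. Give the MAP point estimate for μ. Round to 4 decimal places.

μ̂_MAP = -6.9671

n = 23, x̄ = -6.96.
For a Normal prior and Normal likelihood with known variance, the posterior is Normal; its mode equals its mean, the precision-weighted average.
Prior precision 1/σ₀² = 1/1 = 1; data precision n/σ² = 23/5 = 4.6.
μ̂ = (1·(-7) + 4.6·(-6.96)) / (1 + 4.6) = (-39.016)/5.6 = -4877/700 ≈ -6.9671.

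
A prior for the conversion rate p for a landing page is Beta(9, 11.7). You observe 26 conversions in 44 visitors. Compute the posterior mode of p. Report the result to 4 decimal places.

Prior: Beta(9, 11.7).
Data: 26 successes in 44 trials. The binomial likelihood contributes p^26(1−p)^18, so the posterior is Beta(9+26, 11.7+18) = Beta(35, 29.7).
For Beta(a, b) with a, b > 1 the mode is (a−1)/(a+b−2) = 34/62.7 ≈ 0.5423.

p̂_MAP = 0.5423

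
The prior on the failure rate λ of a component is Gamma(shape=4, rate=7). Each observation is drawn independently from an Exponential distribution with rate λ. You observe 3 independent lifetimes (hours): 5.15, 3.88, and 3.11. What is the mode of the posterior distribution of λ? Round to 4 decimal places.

λ̂_MAP = 0.3135

The Exponential(rate=λ) likelihood is ∝ λ^n e^(−λΣtᵢ). Here n = 3 and Σtᵢ = 5.15 + 3.88 + 3.11 = 12.14.
Posterior ∝ λ^3e^(−7λ) · λ^3e^(−12.14λ) = λ^6e^(−19.14λ), i.e. Gamma(7, 19.14).
Mode = (a−1)/b = 6/19.14 ≈ 0.3135.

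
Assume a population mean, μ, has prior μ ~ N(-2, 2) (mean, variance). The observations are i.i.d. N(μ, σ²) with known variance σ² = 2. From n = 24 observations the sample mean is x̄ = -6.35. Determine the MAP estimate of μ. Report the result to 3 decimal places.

n = 24, x̄ = -6.35.
For a Normal prior and Normal likelihood with known variance, the posterior is Normal; its mode equals its mean, the precision-weighted average.
Prior precision 1/σ₀² = 1/2 = 0.5; data precision n/σ² = 24/2 = 12.
μ̂ = (0.5·(-2) + 12·(-6.35)) / (0.5 + 12) = (-77.2)/12.5 = -6.176.

μ̂_MAP = -6.176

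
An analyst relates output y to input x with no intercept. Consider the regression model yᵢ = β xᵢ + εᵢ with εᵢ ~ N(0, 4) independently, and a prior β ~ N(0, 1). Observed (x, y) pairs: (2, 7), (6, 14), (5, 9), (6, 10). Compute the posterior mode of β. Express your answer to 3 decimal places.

log p(β | y) = −Σ(yᵢ − βxᵢ)²/(2·4) − β²/(2·1) + const.
Setting the derivative to zero: Σxᵢ(yᵢ − βxᵢ)/4 − β/1 = 0, so β = Σxᵢyᵢ / (Σxᵢ² + σ²/τ²).
Σxᵢyᵢ = 2·7 + 6·14 + 5·9 + 6·10 = 203; Σxᵢ² = 101; σ²/τ² = 4.
β̂_MAP = 203 / (101 + 4) = 203/105 ≈ 1.933.

β̂_MAP = 1.933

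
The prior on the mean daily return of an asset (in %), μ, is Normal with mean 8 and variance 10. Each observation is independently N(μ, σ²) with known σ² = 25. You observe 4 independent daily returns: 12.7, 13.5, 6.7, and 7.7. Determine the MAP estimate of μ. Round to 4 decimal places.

n = 4; x̄ = (12.7 + 13.5 + 6.7 + 7.7)/4 = 40.6/4 = 10.15.
For a Normal prior and Normal likelihood with known variance, the posterior is Normal; its mode equals its mean, the precision-weighted average.
Prior precision 1/σ₀² = 1/10 = 0.1; data precision n/σ² = 4/25 = 0.16.
μ̂ = (0.1·8 + 0.16·10.15) / (0.1 + 0.16) = 2.424/0.26 = 606/65 ≈ 9.3231.

μ̂_MAP = 9.3231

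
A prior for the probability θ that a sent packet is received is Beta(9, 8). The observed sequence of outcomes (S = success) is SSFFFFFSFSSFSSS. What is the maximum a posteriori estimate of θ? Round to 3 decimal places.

θ̂_MAP = 0.533

Prior: Beta(9, 8).
Data: 8 successes in 15 trials (from the sequence). The binomial likelihood contributes θ^8(1−θ)^7, so the posterior is Beta(9+8, 8+7) = Beta(17, 15).
For Beta(a, b) with a, b > 1 the mode is (a−1)/(a+b−2) = 16/30 ≈ 0.533.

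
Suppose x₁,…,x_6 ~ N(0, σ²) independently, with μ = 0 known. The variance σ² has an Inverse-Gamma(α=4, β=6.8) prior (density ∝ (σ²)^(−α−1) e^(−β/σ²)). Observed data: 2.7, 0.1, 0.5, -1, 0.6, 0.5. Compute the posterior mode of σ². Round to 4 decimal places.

Sum of squared deviations about the known mean: SS = (2.7−0)² + (0.1−0)² + (0.5−0)² + (-1−0)² + (0.6−0)² + (0.5−0)² = 9.16.
The Normal likelihood contributes (σ²)^(−n/2) exp(−SS/(2σ²)), so the posterior is Inverse-Gamma(α + n/2, β + SS/2) = Inverse-Gamma(7, 11.38).
The mode of Inverse-Gamma(a, b) is b/(a+1) = 11.38/8 ≈ 1.4225.

σ̂²_MAP = 1.4225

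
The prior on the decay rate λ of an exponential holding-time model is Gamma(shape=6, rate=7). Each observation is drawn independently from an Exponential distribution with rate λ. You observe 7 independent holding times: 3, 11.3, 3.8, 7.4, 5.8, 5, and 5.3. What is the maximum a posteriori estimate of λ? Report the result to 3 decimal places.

λ̂_MAP = 0.247

The Exponential(rate=λ) likelihood is ∝ λ^n e^(−λΣtᵢ). Here n = 7 and Σtᵢ = 3 + 11.3 + 3.8 + 7.4 + 5.8 + 5 + 5.3 = 41.6.
Posterior ∝ λ^5e^(−7λ) · λ^7e^(−41.6λ) = λ^12e^(−48.6λ), i.e. Gamma(13, 48.6).
Mode = (a−1)/b = 12/48.6 ≈ 0.247.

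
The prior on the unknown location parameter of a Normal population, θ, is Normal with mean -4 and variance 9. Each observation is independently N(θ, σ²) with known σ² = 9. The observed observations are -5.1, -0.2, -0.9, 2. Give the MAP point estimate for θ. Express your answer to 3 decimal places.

n = 4; x̄ = ((-5.1) + (-0.2) + (-0.9) + 2)/4 = -4.2/4 = -1.05.
For a Normal prior and Normal likelihood with known variance, the posterior is Normal; its mode equals its mean, the precision-weighted average.
Prior precision 1/σ₀² = 1/9; data precision n/σ² = 4/9.
θ̂ = ((1/9)·(-4) + (4/9)·(-1.05)) / (1/9 + 4/9) = (-41/45)/(5/9) = -1.640.

θ̂_MAP = -1.640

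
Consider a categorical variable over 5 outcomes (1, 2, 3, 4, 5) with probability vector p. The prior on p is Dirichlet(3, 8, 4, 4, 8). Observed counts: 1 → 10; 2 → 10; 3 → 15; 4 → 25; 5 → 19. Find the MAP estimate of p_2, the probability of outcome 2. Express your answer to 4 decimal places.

MAP estimate: 0.1683

The posterior is Dirichlet(αᵢ + nᵢ) = Dirichlet(13, 18, 19, 29, 27).
For a Dirichlet(a₁,…,a_K) with all aᵢ > 1, the mode has j-th component (aⱼ − 1)/(Σaᵢ − K).
Here Σaᵢ = 106 and K = 5, so p_2 = (18 − 1)/(106 − 5) = 17/101 ≈ 0.1683.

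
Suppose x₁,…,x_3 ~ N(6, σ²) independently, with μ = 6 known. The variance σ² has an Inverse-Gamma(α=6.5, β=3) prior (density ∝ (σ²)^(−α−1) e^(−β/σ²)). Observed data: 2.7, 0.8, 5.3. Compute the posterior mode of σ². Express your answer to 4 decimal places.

σ̂²_MAP = 2.4678

Sum of squared deviations about the known mean: SS = (2.7−6)² + (0.8−6)² + (5.3−6)² = 38.42.
The Normal likelihood contributes (σ²)^(−n/2) exp(−SS/(2σ²)), so the posterior is Inverse-Gamma(α + n/2, β + SS/2) = Inverse-Gamma(8, 22.21).
The mode of Inverse-Gamma(a, b) is b/(a+1) = 22.21/9 ≈ 2.4678.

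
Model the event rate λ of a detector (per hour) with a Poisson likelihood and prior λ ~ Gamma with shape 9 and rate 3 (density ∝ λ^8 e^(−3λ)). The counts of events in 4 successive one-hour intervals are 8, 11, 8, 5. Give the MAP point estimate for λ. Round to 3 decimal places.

λ̂_MAP = 5.714

Σxᵢ = 8+11+8+5 = 32, with n = 4.
Posterior ∝ λ^8e^(−3λ) · λ^32e^(−4λ) = λ^40e^(−7λ), i.e. Gamma(shape=41, rate=7).
The mode of a Gamma(a, b) with a ≥ 1 (shape–rate) is (a−1)/b = 40/7 ≈ 5.714.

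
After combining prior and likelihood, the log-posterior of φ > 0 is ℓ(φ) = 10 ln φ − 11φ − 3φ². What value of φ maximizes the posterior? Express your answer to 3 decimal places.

φ̂_MAP = 0.667

ℓ'(φ) = 10/φ − 11 − 6φ. Setting this to zero and multiplying by φ: 6φ² + 11φ − 10 = 0.
φ = (−11 + √(11² + 4·6·10)) / (2·6) = (−11 + √361) / 12 = (−11 + 19)/12 = 2/3.
ℓ''(φ) = −10/φ² − 6 < 0, confirming a maximum.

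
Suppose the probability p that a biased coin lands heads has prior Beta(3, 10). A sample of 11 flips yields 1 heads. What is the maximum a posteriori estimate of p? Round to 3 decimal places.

Prior: Beta(3, 10).
Data: 1 success in 11 trials. The binomial likelihood contributes p(1−p)^10, so the posterior is Beta(3+1, 10+10) = Beta(4, 20).
For Beta(a, b) with a, b > 1 the mode is (a−1)/(a+b−2) = 3/22 ≈ 0.136.

p̂_MAP = 0.136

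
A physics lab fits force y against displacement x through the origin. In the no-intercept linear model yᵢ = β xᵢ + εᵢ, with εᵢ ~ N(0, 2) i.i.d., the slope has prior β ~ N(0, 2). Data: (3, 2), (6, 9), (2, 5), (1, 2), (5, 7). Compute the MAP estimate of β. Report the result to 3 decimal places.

log p(β | y) = −Σ(yᵢ − βxᵢ)²/(2·2) − β²/(2·2) + const.
Setting the derivative to zero: Σxᵢ(yᵢ − βxᵢ)/2 − β/2 = 0, so β = Σxᵢyᵢ / (Σxᵢ² + σ²/τ²).
Σxᵢyᵢ = 3·2 + 6·9 + 2·5 + 1·2 + 5·7 = 107; Σxᵢ² = 75; σ²/τ² = 1.
β̂_MAP = 107 / (75 + 1) = 107/76 ≈ 1.408.

β̂_MAP = 1.408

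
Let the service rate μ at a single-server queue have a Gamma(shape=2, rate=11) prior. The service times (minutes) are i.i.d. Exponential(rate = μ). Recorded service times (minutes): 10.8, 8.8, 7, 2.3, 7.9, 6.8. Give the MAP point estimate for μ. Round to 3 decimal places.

The Exponential(rate=μ) likelihood is ∝ μ^n e^(−μΣtᵢ). Here n = 6 and Σtᵢ = 10.8 + 8.8 + 7 + 2.3 + 7.9 + 6.8 = 43.6.
Posterior ∝ μe^(−11μ) · μ^6e^(−43.6μ) = μ^7e^(−54.6μ), i.e. Gamma(8, 54.6).
Mode = (a−1)/b = 7/54.6 ≈ 0.128.

μ̂_MAP = 0.128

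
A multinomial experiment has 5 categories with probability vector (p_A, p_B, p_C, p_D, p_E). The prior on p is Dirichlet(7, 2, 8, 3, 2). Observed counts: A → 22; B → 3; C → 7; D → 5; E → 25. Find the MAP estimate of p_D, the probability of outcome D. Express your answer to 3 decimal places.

The posterior is Dirichlet(αᵢ + nᵢ) = Dirichlet(29, 5, 15, 8, 27).
For a Dirichlet(a₁,…,a_K) with all aᵢ > 1, the mode has j-th component (aⱼ − 1)/(Σaᵢ − K).
Here Σaᵢ = 84 and K = 5, so p_D = (8 − 1)/(84 − 5) = 7/79 ≈ 0.089.

MAP estimate of p_D = 0.089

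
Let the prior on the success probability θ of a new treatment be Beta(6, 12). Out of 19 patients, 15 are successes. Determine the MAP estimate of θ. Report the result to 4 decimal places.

Prior: Beta(6, 12).
Data: 15 successes in 19 trials. The binomial likelihood contributes θ^15(1−θ)^4, so the posterior is Beta(6+15, 12+4) = Beta(21, 16).
For Beta(a, b) with a, b > 1 the mode is (a−1)/(a+b−2) = 20/35 ≈ 0.5714.

θ̂_MAP = 0.5714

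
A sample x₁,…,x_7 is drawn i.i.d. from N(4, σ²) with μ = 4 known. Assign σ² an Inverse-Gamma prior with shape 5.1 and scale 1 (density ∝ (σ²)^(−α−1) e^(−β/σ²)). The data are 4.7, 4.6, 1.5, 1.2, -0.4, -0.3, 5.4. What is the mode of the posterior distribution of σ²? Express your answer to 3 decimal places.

σ̂²_MAP = 2.956

Sum of squared deviations about the known mean: SS = (4.7−4)² + (4.6−4)² + (1.5−4)² + (1.2−4)² + (-0.4−4)² + (-0.3−4)² + (5.4−4)² = 54.75.
The Normal likelihood contributes (σ²)^(−n/2) exp(−SS/(2σ²)), so the posterior is Inverse-Gamma(α + n/2, β + SS/2) = Inverse-Gamma(8.6, 28.375).
The mode of Inverse-Gamma(a, b) is b/(a+1) = 28.375/9.6 ≈ 2.956.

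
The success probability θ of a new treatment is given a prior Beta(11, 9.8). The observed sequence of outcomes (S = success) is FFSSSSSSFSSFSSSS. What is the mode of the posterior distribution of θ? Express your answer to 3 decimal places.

θ̂_MAP = 0.632

Prior: Beta(11, 9.8).
Data: 12 successes in 16 trials (from the sequence). The binomial likelihood contributes θ^12(1−θ)^4, so the posterior is Beta(11+12, 9.8+4) = Beta(23, 13.8).
For Beta(a, b) with a, b > 1 the mode is (a−1)/(a+b−2) = 22/34.8 ≈ 0.632.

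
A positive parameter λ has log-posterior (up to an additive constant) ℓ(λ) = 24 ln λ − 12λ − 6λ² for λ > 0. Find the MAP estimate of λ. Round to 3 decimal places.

λ̂_MAP = 1.000

ℓ'(λ) = 24/λ − 12 − 12λ. Setting this to zero and multiplying by λ: 12λ² + 12λ − 24 = 0.
λ = (−12 + √(12² + 4·12·24)) / (2·12) = (−12 + √1296) / 24 = (−12 + 36)/24 = 1.
ℓ''(λ) = −24/λ² − 12 < 0, confirming a maximum.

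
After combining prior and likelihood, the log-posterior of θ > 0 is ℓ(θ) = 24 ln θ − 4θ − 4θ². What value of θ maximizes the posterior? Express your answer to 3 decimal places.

ℓ'(θ) = 24/θ − 4 − 8θ. Setting this to zero and multiplying by θ: 8θ² + 4θ − 24 = 0.
θ = (−4 + √(4² + 4·8·24)) / (2·8) = (−4 + √784) / 16 = (−4 + 28)/16 = 3/2.
ℓ''(θ) = −24/θ² − 8 < 0, confirming a maximum.

θ̂_MAP = 1.500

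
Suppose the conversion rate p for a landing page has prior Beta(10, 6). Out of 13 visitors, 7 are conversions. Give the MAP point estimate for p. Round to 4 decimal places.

p̂_MAP = 0.5926

Prior: Beta(10, 6).
Data: 7 successes in 13 trials. The binomial likelihood contributes p^7(1−p)^6, so the posterior is Beta(10+7, 6+6) = Beta(17, 12).
For Beta(a, b) with a, b > 1 the mode is (a−1)/(a+b−2) = 16/27 ≈ 0.5926.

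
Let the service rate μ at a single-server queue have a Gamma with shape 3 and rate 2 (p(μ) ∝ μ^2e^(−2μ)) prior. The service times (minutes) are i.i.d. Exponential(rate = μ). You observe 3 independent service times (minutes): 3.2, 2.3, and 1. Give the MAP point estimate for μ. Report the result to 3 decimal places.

μ̂_MAP = 0.588

The Exponential(rate=μ) likelihood is ∝ μ^n e^(−μΣtᵢ). Here n = 3 and Σtᵢ = 3.2 + 2.3 + 1 = 6.5.
Posterior ∝ μ^2e^(−2μ) · μ^3e^(−6.5μ) = μ^5e^(−8.5μ), i.e. Gamma(6, 8.5).
Mode = (a−1)/b = 5/8.5 ≈ 0.588.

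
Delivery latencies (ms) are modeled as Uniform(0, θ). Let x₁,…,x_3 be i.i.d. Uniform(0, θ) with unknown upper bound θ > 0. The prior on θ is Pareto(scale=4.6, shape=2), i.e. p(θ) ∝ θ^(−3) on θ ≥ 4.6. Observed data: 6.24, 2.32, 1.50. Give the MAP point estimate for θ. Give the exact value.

The Uniform(0, θ) likelihood is θ^(−n) for θ ≥ max(xᵢ), zero otherwise. Here max(xᵢ) = 6.24.
Posterior ∝ θ^(−3) · θ^(−3) = θ^(−6) on θ ≥ max(4.6, 6.24) = 6.24.
This density is strictly decreasing in θ, so the posterior mode lies at the lower boundary of the support.

θ̂_MAP = 6.24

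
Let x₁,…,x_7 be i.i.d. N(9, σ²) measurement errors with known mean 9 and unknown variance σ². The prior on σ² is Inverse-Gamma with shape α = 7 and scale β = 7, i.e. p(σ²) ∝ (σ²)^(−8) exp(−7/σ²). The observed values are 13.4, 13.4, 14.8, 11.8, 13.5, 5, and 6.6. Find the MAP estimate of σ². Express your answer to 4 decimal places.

σ̂²_MAP = 5.9222

Sum of squared deviations about the known mean: SS = (13.4−9)² + (13.4−9)² + (14.8−9)² + (11.8−9)² + (13.5−9)² + (5−9)² + (6.6−9)² = 122.21.
The Normal likelihood contributes (σ²)^(−n/2) exp(−SS/(2σ²)), so the posterior is Inverse-Gamma(α + n/2, β + SS/2) = Inverse-Gamma(10.5, 68.105).
The mode of Inverse-Gamma(a, b) is b/(a+1) = 68.105/11.5 ≈ 5.9222.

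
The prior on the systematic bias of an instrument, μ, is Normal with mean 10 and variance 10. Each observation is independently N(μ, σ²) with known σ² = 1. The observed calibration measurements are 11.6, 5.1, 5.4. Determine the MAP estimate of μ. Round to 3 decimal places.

μ̂_MAP = 7.452

n = 3; x̄ = (11.6 + 5.1 + 5.4)/3 = 22.1/3 = 221/30 ≈ 7.3667.
For a Normal prior and Normal likelihood with known variance, the posterior is Normal; its mode equals its mean, the precision-weighted average.
Prior precision 1/σ₀² = 1/10 = 0.1; data precision n/σ² = 3/1 = 3.
μ̂ = (0.1·10 + 3·(221/30)) / (0.1 + 3) = 23.1/3.1 = 231/31 ≈ 7.452.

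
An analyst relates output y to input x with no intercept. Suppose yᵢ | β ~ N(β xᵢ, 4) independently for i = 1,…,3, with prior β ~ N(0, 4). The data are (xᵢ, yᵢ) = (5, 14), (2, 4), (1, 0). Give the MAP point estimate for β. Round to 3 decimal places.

β̂_MAP = 2.516

log p(β | y) = −Σ(yᵢ − βxᵢ)²/(2·4) − β²/(2·4) + const.
Setting the derivative to zero: Σxᵢ(yᵢ − βxᵢ)/4 − β/4 = 0, so β = Σxᵢyᵢ / (Σxᵢ² + σ²/τ²).
Σxᵢyᵢ = 5·14 + 2·4 + 1·0 = 78; Σxᵢ² = 30; σ²/τ² = 1.
β̂_MAP = 78 / (30 + 1) = 78/31 ≈ 2.516.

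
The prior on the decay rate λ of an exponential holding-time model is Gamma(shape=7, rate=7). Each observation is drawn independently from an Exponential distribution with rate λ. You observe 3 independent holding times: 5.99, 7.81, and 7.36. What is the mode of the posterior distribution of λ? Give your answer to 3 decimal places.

The Exponential(rate=λ) likelihood is ∝ λ^n e^(−λΣtᵢ). Here n = 3 and Σtᵢ = 5.99 + 7.81 + 7.36 = 21.16.
Posterior ∝ λ^6e^(−7λ) · λ^3e^(−21.16λ) = λ^9e^(−28.16λ), i.e. Gamma(10, 28.16).
Mode = (a−1)/b = 9/28.16 ≈ 0.320.

λ̂_MAP = 0.320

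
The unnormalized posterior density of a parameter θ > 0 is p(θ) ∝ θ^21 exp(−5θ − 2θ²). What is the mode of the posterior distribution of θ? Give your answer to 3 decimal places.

ℓ'(θ) = 21/θ − 5 − 4θ. Setting this to zero and multiplying by θ: 4θ² + 5θ − 21 = 0.
θ = (−5 + √(5² + 4·4·21)) / (2·4) = (−5 + √361) / 8 = (−5 + 19)/8 = 7/4.
ℓ''(θ) = −21/θ² − 4 < 0, confirming a maximum.

θ̂_MAP = 1.750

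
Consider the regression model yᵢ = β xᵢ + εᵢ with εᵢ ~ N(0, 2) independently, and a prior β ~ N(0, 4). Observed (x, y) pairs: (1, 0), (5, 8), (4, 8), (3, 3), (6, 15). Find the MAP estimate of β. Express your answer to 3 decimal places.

log p(β | y) = −Σ(yᵢ − βxᵢ)²/(2·2) − β²/(2·4) + const.
Setting the derivative to zero: Σxᵢ(yᵢ − βxᵢ)/2 − β/4 = 0, so β = Σxᵢyᵢ / (Σxᵢ² + σ²/τ²).
Σxᵢyᵢ = 1·0 + 5·8 + 4·8 + 3·3 + 6·15 = 171; Σxᵢ² = 87; σ²/τ² = 0.5.
β̂_MAP = 171 / (87 + 0.5) = 171/87.5 ≈ 1.954.

β̂_MAP = 1.954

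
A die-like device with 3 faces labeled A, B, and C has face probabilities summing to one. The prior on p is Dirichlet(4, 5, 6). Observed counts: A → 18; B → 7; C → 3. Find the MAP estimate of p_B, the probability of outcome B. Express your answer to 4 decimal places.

The posterior is Dirichlet(αᵢ + nᵢ) = Dirichlet(22, 12, 9).
For a Dirichlet(a₁,…,a_K) with all aᵢ > 1, the mode has j-th component (aⱼ − 1)/(Σaᵢ − K).
Here Σaᵢ = 43 and K = 3, so p_B = (12 − 1)/(43 − 3) = 11/40 ≈ 0.2750.

MAP estimate of p_B = 0.2750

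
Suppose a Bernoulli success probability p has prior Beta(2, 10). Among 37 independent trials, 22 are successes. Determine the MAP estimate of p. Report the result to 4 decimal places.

p̂_MAP = 0.4894

Prior: Beta(2, 10).
Data: 22 successes in 37 trials. The binomial likelihood contributes p^22(1−p)^15, so the posterior is Beta(2+22, 10+15) = Beta(24, 25).
For Beta(a, b) with a, b > 1 the mode is (a−1)/(a+b−2) = 23/47 ≈ 0.4894.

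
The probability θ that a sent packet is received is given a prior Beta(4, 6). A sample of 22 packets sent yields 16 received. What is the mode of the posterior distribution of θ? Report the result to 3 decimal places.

Prior: Beta(4, 6).
Data: 16 successes in 22 trials. The binomial likelihood contributes θ^16(1−θ)^6, so the posterior is Beta(4+16, 6+6) = Beta(20, 12).
For Beta(a, b) with a, b > 1 the mode is (a−1)/(a+b−2) = 19/30 ≈ 0.633.

θ̂_MAP = 0.633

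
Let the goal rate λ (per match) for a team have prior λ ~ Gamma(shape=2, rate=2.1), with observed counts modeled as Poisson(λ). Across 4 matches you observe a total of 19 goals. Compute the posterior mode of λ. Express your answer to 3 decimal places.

Σxᵢ = 19, n = 4.
Posterior ∝ λe^(−2.1λ) · λ^19e^(−4λ) = λ^20e^(−6.1λ), i.e. Gamma(shape=21, rate=6.1).
The mode of a Gamma(a, b) with a ≥ 1 (shape–rate) is (a−1)/b = 20/6.1 ≈ 3.279.

λ̂_MAP = 3.279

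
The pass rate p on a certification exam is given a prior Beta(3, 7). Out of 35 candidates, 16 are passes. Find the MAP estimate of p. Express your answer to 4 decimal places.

p̂_MAP = 0.4186

Prior: Beta(3, 7).
Data: 16 successes in 35 trials. The binomial likelihood contributes p^16(1−p)^19, so the posterior is Beta(3+16, 7+19) = Beta(19, 26).
For Beta(a, b) with a, b > 1 the mode is (a−1)/(a+b−2) = 18/43 ≈ 0.4186.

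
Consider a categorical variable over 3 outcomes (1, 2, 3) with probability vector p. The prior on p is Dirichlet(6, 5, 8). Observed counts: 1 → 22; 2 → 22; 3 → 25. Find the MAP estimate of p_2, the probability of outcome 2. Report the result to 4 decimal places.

MAP estimate: 0.3059

The posterior is Dirichlet(αᵢ + nᵢ) = Dirichlet(28, 27, 33).
For a Dirichlet(a₁,…,a_K) with all aᵢ > 1, the mode has j-th component (aⱼ − 1)/(Σaᵢ − K).
Here Σaᵢ = 88 and K = 3, so p_2 = (27 − 1)/(88 − 3) = 26/85 ≈ 0.3059.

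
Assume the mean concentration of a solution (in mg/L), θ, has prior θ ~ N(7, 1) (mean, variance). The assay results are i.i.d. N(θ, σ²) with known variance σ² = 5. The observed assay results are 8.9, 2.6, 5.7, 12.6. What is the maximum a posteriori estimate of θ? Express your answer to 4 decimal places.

θ̂_MAP = 7.2000

n = 4; x̄ = (8.9 + 2.6 + 5.7 + 12.6)/4 = 29.8/4 = 7.45.
For a Normal prior and Normal likelihood with known variance, the posterior is Normal; its mode equals its mean, the precision-weighted average.
Prior precision 1/σ₀² = 1/1 = 1; data precision n/σ² = 4/5 = 0.8.
θ̂ = (1·7 + 0.8·7.45) / (1 + 0.8) = 12.96/1.8 = 7.2000.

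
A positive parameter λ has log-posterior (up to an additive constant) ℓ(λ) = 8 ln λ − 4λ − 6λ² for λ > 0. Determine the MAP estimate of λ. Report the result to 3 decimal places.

λ̂_MAP = 0.667

ℓ'(λ) = 8/λ − 4 − 12λ. Setting this to zero and multiplying by λ: 12λ² + 4λ − 8 = 0.
λ = (−4 + √(4² + 4·12·8)) / (2·12) = (−4 + √400) / 24 = (−4 + 20)/24 = 2/3.
ℓ''(λ) = −8/λ² − 12 < 0, confirming a maximum.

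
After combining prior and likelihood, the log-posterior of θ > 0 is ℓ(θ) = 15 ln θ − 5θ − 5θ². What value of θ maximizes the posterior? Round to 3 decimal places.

θ̂_MAP = 1.000

ℓ'(θ) = 15/θ − 5 − 10θ. Setting this to zero and multiplying by θ: 10θ² + 5θ − 15 = 0.
θ = (−5 + √(5² + 4·10·15)) / (2·10) = (−5 + √625) / 20 = (−5 + 25)/20 = 1.
ℓ''(θ) = −15/θ² − 10 < 0, confirming a maximum.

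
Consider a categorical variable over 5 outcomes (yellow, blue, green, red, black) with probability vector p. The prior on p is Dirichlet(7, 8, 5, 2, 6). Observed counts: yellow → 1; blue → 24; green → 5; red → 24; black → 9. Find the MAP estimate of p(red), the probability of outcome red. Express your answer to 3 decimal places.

MAP estimate of p(red) = 0.291

The posterior is Dirichlet(αᵢ + nᵢ) = Dirichlet(8, 32, 10, 26, 15).
For a Dirichlet(a₁,…,a_K) with all aᵢ > 1, the mode has j-th component (aⱼ − 1)/(Σaᵢ − K).
Here Σaᵢ = 91 and K = 5, so p(red) = (26 − 1)/(91 − 5) = 25/86 ≈ 0.291.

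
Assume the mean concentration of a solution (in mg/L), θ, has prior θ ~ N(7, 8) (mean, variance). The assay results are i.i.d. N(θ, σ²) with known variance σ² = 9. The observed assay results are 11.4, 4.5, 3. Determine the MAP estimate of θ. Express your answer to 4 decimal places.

n = 3; x̄ = (11.4 + 4.5 + 3)/3 = 18.9/3 = 6.3.
For a Normal prior and Normal likelihood with known variance, the posterior is Normal; its mode equals its mean, the precision-weighted average.
Prior precision 1/σ₀² = 1/8 = 0.125; data precision n/σ² = 3/9 = 1/3.
θ̂ = (0.125·7 + (1/3)·6.3) / (0.125 + 1/3) = 2.975/(11/24) = 357/55 ≈ 6.4909.

θ̂_MAP = 6.4909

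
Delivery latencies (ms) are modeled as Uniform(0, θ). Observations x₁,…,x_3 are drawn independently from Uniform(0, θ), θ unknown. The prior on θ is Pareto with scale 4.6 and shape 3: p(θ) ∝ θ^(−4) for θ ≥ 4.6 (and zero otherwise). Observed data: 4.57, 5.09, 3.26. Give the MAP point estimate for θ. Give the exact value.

θ̂_MAP = 5.09

The Uniform(0, θ) likelihood is θ^(−n) for θ ≥ max(xᵢ), zero otherwise. Here max(xᵢ) = 5.09.
Posterior ∝ θ^(−4) · θ^(−3) = θ^(−7) on θ ≥ max(4.6, 5.09) = 5.09.
This density is strictly decreasing in θ, so the posterior mode lies at the lower boundary of the support.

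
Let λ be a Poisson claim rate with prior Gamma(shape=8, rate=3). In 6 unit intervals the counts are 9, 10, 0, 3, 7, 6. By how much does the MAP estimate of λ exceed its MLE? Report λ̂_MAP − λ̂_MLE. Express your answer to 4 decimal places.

Σxᵢ = 35. Posterior is Gamma(43, 9); MAP = (43−1)/9 = 42/9 ≈ 4.66667.
MLE = x̄ = 35/6 ≈ 5.83333.
Difference = 42/9 − 35/6 = -7/6 ≈ -1.1667.

MAP − MLE = -1.1667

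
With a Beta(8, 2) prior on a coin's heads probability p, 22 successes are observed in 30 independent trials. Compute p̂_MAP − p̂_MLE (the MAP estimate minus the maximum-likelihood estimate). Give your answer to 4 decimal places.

MAP − MLE = 0.0298

Posterior is Beta(30, 10); MAP = (30−1)/(40−2) = 29/38 ≈ 0.76316.
MLE ignores the prior: p̂_MLE = k/n = 22/30 ≈ 0.73333.
Difference = 29/38 − 22/30 = 17/570 ≈ 0.0298.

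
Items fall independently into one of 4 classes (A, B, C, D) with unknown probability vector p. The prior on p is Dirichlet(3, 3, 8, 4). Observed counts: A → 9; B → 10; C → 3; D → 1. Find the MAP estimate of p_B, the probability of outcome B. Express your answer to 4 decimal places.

MAP estimate of p_B = 0.3243

The posterior is Dirichlet(αᵢ + nᵢ) = Dirichlet(12, 13, 11, 5).
For a Dirichlet(a₁,…,a_K) with all aᵢ > 1, the mode has j-th component (aⱼ − 1)/(Σaᵢ − K).
Here Σaᵢ = 41 and K = 4, so p_B = (13 − 1)/(41 − 4) = 12/37 ≈ 0.3243.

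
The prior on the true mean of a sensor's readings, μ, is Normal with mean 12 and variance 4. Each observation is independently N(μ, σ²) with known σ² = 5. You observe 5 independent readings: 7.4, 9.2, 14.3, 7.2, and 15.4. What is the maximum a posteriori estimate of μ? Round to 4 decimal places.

μ̂_MAP = 10.9600

n = 5; x̄ = (7.4 + 9.2 + 14.3 + 7.2 + 15.4)/5 = 53.5/5 = 10.7.
For a Normal prior and Normal likelihood with known variance, the posterior is Normal; its mode equals its mean, the precision-weighted average.
Prior precision 1/σ₀² = 1/4 = 0.25; data precision n/σ² = 5/5 = 1.
μ̂ = (0.25·12 + 1·10.7) / (0.25 + 1) = 13.7/1.25 = 10.9600.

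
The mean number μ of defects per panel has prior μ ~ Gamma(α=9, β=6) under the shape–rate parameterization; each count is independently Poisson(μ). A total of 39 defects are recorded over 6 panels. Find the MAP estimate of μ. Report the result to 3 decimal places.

Σxᵢ = 39, n = 6.
Posterior ∝ μ^8e^(−6μ) · μ^39e^(−6μ) = μ^47e^(−12μ), i.e. Gamma(shape=48, rate=12).
The mode of a Gamma(a, b) with a ≥ 1 (shape–rate) is (a−1)/b = 47/12 ≈ 3.917.

μ̂_MAP = 3.917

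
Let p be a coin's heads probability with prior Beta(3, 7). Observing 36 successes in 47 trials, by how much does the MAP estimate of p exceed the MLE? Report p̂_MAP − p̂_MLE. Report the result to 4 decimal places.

MAP − MLE = -0.0750

Posterior is Beta(39, 18); MAP = (39−1)/(57−2) = 38/55 ≈ 0.69091.
MLE ignores the prior: p̂_MLE = k/n = 36/47 ≈ 0.76596.
Difference = 38/55 − 36/47 = -194/2585 ≈ -0.0750.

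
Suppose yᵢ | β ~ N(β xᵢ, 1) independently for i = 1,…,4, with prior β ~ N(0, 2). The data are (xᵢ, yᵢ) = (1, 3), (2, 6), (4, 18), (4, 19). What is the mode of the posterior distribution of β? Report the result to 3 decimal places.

β̂_MAP = 4.347

log p(β | y) = −Σ(yᵢ − βxᵢ)²/(2·1) − β²/(2·2) + const.
Setting the derivative to zero: Σxᵢ(yᵢ − βxᵢ)/1 − β/2 = 0, so β = Σxᵢyᵢ / (Σxᵢ² + σ²/τ²).
Σxᵢyᵢ = 1·3 + 2·6 + 4·18 + 4·19 = 163; Σxᵢ² = 37; σ²/τ² = 0.5.
β̂_MAP = 163 / (37 + 0.5) = 163/37.5 ≈ 4.347.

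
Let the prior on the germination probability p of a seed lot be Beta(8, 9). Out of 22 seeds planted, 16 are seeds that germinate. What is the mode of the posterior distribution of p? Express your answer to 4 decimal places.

p̂_MAP = 0.6216

Prior: Beta(8, 9).
Data: 16 successes in 22 trials. The binomial likelihood contributes p^16(1−p)^6, so the posterior is Beta(8+16, 9+6) = Beta(24, 15).
For Beta(a, b) with a, b > 1 the mode is (a−1)/(a+b−2) = 23/37 ≈ 0.6216.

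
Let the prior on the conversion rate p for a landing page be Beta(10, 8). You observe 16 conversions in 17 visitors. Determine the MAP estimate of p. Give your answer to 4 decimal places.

p̂_MAP = 0.7576

Prior: Beta(10, 8).
Data: 16 successes in 17 trials. The binomial likelihood contributes p^16(1−p)^1, so the posterior is Beta(10+16, 8+1) = Beta(26, 9).
For Beta(a, b) with a, b > 1 the mode is (a−1)/(a+b−2) = 25/33 ≈ 0.7576.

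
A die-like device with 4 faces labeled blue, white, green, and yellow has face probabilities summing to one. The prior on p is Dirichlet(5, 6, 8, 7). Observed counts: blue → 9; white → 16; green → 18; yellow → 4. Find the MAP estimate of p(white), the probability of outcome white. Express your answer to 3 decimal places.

The posterior is Dirichlet(αᵢ + nᵢ) = Dirichlet(14, 22, 26, 11).
For a Dirichlet(a₁,…,a_K) with all aᵢ > 1, the mode has j-th component (aⱼ − 1)/(Σaᵢ − K).
Here Σaᵢ = 73 and K = 4, so p(white) = (22 − 1)/(73 − 4) = 21/69 ≈ 0.304.

MAP estimate of p(white) = 0.304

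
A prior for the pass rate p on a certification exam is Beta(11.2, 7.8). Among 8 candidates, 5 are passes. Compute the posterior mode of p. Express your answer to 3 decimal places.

p̂_MAP = 0.608

Prior: Beta(11.2, 7.8).
Data: 5 successes in 8 trials. The binomial likelihood contributes p^5(1−p)^3, so the posterior is Beta(11.2+5, 7.8+3) = Beta(16.2, 10.8).
For Beta(a, b) with a, b > 1 the mode is (a−1)/(a+b−2) = 15.2/25 ≈ 0.608.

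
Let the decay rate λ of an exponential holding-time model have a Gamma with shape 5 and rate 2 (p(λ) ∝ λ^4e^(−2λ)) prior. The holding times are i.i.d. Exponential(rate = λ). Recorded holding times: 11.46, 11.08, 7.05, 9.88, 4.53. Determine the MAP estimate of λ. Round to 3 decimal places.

λ̂_MAP = 0.196

The Exponential(rate=λ) likelihood is ∝ λ^n e^(−λΣtᵢ). Here n = 5 and Σtᵢ = 11.46 + 11.08 + 7.05 + 9.88 + 4.53 = 44.
Posterior ∝ λ^4e^(−2λ) · λ^5e^(−44λ) = λ^9e^(−46λ), i.e. Gamma(10, 46).
Mode = (a−1)/b = 9/46 ≈ 0.196.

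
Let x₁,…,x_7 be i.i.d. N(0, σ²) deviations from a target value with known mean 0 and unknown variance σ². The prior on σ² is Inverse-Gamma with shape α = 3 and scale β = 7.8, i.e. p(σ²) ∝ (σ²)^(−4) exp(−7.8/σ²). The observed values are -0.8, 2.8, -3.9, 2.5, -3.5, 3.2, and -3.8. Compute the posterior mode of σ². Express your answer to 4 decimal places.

Sum of squared deviations about the known mean: SS = (-0.8−0)² + (2.8−0)² + (-3.9−0)² + (2.5−0)² + (-3.5−0)² + (3.2−0)² + (-3.8−0)² = 66.87.
The Normal likelihood contributes (σ²)^(−n/2) exp(−SS/(2σ²)), so the posterior is Inverse-Gamma(α + n/2, β + SS/2) = Inverse-Gamma(6.5, 41.235).
The mode of Inverse-Gamma(a, b) is b/(a+1) = 41.235/7.5 ≈ 5.4980.

σ̂²_MAP = 5.4980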